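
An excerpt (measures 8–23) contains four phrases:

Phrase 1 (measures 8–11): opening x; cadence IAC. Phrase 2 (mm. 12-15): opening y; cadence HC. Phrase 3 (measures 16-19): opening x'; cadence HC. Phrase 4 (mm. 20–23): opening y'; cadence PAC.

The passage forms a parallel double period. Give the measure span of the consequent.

measures 16–23

In a double period the first pair of phrases (ending half cadence) is the large antecedent and the second pair (ending perfect authentic cadence) is the large consequent; the consequent is measures 16–23.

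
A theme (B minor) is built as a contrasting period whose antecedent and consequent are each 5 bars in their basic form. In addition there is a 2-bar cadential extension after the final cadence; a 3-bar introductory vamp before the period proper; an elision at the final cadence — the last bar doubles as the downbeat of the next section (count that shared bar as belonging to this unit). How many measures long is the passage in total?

15 measures

Basic contrasting period: 5 + 5 = 10 bars.
10 (basic form) + 2 (cadential extension) + 3 (introduction) = 15.
The elision shares a bar with the next section but does not change this unit's count.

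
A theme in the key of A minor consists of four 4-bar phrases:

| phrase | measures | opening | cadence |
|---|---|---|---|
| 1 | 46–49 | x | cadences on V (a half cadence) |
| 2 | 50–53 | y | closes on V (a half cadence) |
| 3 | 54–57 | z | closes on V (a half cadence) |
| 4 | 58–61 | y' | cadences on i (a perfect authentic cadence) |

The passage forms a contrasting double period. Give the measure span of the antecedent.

In a double period the first pair of phrases (ending half cadence) is the large antecedent and the second pair (ending perfect authentic cadence) is the large consequent; the antecedent is measures 46–53.

measures 46–53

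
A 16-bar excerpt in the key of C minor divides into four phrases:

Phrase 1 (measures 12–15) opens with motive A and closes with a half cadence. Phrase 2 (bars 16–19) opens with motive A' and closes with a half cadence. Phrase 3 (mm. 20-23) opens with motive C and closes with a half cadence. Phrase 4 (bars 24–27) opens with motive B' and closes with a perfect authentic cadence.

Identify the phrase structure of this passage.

contrasting double period

Four phrases in two halves: the first half (measures 12–19) ends with a half cadence, the second (mm. 20-27) with a perfect authentic cadence — a large antecedent–consequent pair, i.e. a double period.
Phrase 3 begins with different material from phrase 1, making it contrasting.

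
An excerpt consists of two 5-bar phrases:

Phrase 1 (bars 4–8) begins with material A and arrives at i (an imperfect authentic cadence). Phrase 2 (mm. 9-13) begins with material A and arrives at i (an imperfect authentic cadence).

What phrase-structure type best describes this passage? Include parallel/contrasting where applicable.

repeated phrase

Both phrases have the same opening (A) and the same cadence (imperfect authentic cadence): the second is a restatement, not a consequent, so this is a repeated phrase rather than a period.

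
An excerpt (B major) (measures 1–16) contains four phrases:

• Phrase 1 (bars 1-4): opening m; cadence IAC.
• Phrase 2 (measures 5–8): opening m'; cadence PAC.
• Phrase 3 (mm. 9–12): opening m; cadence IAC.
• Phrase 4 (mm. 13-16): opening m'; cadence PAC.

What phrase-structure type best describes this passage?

repeated period

The cadence pattern IAC–PAC–IAC–PAC is weak–strong twice, and phrases 3–4 restate phrases 1–2: a period heard twice, not a double period (which would end weakly at phrase 2).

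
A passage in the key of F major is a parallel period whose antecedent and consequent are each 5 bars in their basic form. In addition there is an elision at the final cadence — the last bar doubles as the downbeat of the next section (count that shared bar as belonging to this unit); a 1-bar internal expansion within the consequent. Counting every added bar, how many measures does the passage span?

Basic parallel period: 5 + 5 = 10 bars.
10 (basic form) + 1 (internal expansion) = 11.
The elision shares a bar with the next section but does not change this unit's count.

11 measures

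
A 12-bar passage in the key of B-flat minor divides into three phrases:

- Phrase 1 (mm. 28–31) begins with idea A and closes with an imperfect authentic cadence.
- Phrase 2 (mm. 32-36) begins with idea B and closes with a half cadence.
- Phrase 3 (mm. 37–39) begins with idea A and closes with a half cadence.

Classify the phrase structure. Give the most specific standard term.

The final phrase closes with a half cadence, which is not stronger than the preceding half cadence; the 3 phrases lack an overall antecedent–consequent design and so form a phrase group.

phrase group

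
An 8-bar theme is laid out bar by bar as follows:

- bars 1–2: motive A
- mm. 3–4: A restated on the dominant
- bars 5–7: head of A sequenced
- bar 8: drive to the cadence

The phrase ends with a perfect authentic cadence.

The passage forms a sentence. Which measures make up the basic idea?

The presentation of a sentence is the basic idea (mm. 1-2) plus its repetition (bars 3-4); the basic idea is therefore bars 1-2.

measures 1–2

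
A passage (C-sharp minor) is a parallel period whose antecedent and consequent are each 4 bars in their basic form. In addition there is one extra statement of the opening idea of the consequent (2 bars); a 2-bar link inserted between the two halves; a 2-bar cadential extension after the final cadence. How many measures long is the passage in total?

Basic parallel period: 4 + 4 = 8 bars.
8 (basic form) + 2 (extra statement) + 2 (link) + 2 (cadential extension) = 14.

14 measures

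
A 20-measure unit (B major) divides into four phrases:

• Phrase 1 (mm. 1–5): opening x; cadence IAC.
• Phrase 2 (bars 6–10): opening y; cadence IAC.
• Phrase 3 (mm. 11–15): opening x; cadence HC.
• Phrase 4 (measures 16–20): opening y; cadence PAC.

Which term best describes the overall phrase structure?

Four phrases in two halves: the first half (measures 1-10) ends with an imperfect authentic cadence, the second (bars 11-20) with a perfect authentic cadence — a large antecedent–consequent pair, i.e. a double period.
Phrase 3 begins with the same material as phrase 1, making it parallel.

parallel double period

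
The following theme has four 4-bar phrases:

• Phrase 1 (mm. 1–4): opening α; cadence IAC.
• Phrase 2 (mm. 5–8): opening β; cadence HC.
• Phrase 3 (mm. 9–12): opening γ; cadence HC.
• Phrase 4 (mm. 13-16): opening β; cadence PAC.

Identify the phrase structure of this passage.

contrasting double period

Four phrases in two halves: the first half (bars 1–8) ends with a half cadence, the second (measures 9–16) with a perfect authentic cadence — a large antecedent–consequent pair, i.e. a double period.
Phrase 3 begins with different material from phrase 1, making it contrasting.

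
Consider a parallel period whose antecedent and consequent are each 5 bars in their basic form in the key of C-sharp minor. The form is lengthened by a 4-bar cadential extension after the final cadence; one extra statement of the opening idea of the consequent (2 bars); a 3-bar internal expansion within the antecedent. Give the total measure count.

19 measures

Basic parallel period: 5 + 5 = 10 bars.
10 (basic form) + 4 (cadential extension) + 2 (extra statement) + 3 (internal expansion) = 19.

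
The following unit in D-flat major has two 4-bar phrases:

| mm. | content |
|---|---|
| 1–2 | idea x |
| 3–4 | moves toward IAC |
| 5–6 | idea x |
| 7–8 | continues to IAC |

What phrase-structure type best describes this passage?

repeated phrase

Both phrases have the same opening (x) and the same cadence (imperfect authentic cadence): the second is a restatement, not a consequent, so this is a repeated phrase rather than a period.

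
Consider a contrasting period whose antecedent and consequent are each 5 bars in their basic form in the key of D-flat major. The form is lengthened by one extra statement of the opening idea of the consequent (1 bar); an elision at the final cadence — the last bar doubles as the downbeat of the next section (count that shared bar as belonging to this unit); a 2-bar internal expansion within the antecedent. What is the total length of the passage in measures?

13 measures

Basic contrasting period: 5 + 5 = 10 bars.
10 (basic form) + 1 (extra statement) + 2 (internal expansion) = 13.
The elision shares a bar with the next section but does not change this unit's count.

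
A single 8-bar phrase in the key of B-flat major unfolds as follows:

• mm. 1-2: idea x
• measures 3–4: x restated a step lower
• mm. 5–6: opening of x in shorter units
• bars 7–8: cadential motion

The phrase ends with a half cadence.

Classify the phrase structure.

Basic idea (measures 1–2) + its repetition (mm. 3–4) form the presentation; fragmentation and cadence (measures 5–8) form the continuation — the 8-bar whole is a sentence.

sentence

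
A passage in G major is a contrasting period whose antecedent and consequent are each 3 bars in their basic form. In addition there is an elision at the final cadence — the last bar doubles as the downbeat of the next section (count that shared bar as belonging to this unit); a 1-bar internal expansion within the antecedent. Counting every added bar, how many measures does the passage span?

Basic contrasting period: 3 + 3 = 6 bars.
6 (basic form) + 1 (internal expansion) = 7.
The elision shares a bar with the next section but does not change this unit's count.

7 measures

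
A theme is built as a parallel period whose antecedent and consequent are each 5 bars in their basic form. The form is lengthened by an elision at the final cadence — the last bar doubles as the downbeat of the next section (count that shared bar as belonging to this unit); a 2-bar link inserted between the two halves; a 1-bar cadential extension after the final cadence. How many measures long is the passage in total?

Basic parallel period: 5 + 5 = 10 bars.
10 (basic form) + 2 (link) + 1 (cadential extension) = 13.
The elision shares a bar with the next section but does not change this unit's count.

13 measures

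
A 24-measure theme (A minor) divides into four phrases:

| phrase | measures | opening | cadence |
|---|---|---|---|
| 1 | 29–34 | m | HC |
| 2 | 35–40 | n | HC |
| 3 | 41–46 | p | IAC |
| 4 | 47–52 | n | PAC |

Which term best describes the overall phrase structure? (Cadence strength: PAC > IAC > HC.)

Four phrases in two halves: the first half (measures 29–40) ends with a half cadence, the second (mm. 41–52) with a perfect authentic cadence — a large antecedent–consequent pair, i.e. a double period.
Phrase 3 begins with different material from phrase 1, making it contrasting.

contrasting double period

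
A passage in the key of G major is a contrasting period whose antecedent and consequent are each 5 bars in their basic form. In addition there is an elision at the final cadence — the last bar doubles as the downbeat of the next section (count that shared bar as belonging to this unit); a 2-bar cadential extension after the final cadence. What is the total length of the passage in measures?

12 measures

Basic contrasting period: 5 + 5 = 10 bars.
10 (basic form) + 2 (cadential extension) = 12.
The elision shares a bar with the next section but does not change this unit's count.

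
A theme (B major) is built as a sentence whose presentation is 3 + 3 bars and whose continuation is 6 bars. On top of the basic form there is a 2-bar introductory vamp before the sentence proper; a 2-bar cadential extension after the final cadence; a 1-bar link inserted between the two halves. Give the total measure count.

17 measures

Basic sentence: 3 + 3 + 6 = 12 bars.
12 (basic form) + 2 (introduction) + 2 (cadential extension) + 1 (link) = 17.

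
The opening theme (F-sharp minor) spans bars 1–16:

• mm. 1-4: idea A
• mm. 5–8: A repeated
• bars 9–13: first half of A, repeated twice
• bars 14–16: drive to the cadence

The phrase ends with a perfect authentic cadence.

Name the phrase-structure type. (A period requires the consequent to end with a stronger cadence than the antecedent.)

Basic idea (measures 1-4) + its repetition (measures 5–8) form the presentation; fragmentation and cadence (bars 9-16) form the continuation — the 16-bar whole is a sentence.

sentence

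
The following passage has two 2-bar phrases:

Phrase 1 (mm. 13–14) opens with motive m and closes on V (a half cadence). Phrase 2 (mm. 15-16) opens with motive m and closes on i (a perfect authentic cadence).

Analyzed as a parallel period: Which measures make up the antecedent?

measures 13–14

The antecedent is the phrase ending with the weaker cadence (half cadence, phrase 1) and the consequent the one ending more conclusively (perfect authentic cadence, phrase 2); the antecedent is mm. 13-14.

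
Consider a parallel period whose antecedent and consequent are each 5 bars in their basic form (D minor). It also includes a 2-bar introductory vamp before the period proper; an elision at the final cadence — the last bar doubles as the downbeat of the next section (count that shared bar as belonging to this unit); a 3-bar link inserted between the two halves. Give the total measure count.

Basic parallel period: 5 + 5 = 10 bars.
10 (basic form) + 2 (introduction) + 3 (link) = 15.
The elision shares a bar with the next section but does not change this unit's count.

15 measures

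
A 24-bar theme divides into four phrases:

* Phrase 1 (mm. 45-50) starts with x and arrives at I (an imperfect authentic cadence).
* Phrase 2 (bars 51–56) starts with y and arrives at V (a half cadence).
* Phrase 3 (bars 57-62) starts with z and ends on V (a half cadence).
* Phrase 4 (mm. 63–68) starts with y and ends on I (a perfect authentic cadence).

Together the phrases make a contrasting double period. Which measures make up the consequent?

measures 57–68

In a double period the first pair of phrases (ending half cadence) is the large antecedent and the second pair (ending perfect authentic cadence) is the large consequent; the consequent is measures 57–68.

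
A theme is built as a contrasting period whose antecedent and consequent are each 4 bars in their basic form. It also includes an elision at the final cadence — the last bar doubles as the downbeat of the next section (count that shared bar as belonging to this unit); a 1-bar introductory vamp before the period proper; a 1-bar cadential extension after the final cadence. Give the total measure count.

Basic contrasting period: 4 + 4 = 8 bars.
8 (basic form) + 1 (introduction) + 1 (cadential extension) = 10.
The elision shares a bar with the next section but does not change this unit's count.

10 measures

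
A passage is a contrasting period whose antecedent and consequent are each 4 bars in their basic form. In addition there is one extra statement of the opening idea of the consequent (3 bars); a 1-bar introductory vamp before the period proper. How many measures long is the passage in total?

12 measures

Basic contrasting period: 4 + 4 = 8 bars.
8 (basic form) + 3 (extra statement) + 1 (introduction) = 12.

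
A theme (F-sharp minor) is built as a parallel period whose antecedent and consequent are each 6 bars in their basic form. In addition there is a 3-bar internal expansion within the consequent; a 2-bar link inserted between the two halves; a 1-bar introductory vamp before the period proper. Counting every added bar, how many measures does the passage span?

18 measures

Basic parallel period: 6 + 6 = 12 bars.
12 (basic form) + 3 (internal expansion) + 2 (link) + 1 (introduction) = 18.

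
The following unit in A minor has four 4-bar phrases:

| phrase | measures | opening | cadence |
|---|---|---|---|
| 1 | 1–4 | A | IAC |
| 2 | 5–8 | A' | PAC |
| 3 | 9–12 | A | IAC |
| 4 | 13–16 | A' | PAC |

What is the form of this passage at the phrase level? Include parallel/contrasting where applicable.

repeated period

The cadence pattern IAC–PAC–IAC–PAC is weak–strong twice, and phrases 3–4 restate phrases 1–2: a period heard twice, not a double period (which would end weakly at phrase 2).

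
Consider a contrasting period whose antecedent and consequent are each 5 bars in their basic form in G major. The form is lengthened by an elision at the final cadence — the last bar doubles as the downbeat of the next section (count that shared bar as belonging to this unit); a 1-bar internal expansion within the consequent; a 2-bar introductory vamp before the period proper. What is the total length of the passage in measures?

13 measures

Basic contrasting period: 5 + 5 = 10 bars.
10 (basic form) + 1 (internal expansion) + 2 (introduction) = 13.
The elision shares a bar with the next section but does not change this unit's count.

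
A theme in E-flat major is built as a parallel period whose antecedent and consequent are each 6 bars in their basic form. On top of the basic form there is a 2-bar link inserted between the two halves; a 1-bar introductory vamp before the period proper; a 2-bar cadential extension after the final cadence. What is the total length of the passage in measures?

17 measures

Basic parallel period: 6 + 6 = 12 bars.
12 (basic form) + 2 (link) + 1 (introduction) + 2 (cadential extension) = 17.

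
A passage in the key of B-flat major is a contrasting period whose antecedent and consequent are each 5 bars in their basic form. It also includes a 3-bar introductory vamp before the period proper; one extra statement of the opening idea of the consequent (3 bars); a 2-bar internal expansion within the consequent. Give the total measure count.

Basic contrasting period: 5 + 5 = 10 bars.
10 (basic form) + 3 (introduction) + 3 (extra statement) + 2 (internal expansion) = 18.

18 measures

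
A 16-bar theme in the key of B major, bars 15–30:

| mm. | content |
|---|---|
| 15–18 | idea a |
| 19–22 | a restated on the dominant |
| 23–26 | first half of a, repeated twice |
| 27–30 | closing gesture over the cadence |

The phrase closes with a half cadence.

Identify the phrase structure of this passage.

sentence

Basic idea (mm. 15–18) + its repetition (measures 19–22) form the presentation; fragmentation and cadence (measures 23–30) form the continuation — the 16-bar whole is a sentence.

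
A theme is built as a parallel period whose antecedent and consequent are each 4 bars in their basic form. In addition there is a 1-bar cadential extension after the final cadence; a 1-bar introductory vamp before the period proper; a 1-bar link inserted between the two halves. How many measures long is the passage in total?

11 measures

Basic parallel period: 4 + 4 = 8 bars.
8 (basic form) + 1 (cadential extension) + 1 (introduction) + 1 (link) = 11.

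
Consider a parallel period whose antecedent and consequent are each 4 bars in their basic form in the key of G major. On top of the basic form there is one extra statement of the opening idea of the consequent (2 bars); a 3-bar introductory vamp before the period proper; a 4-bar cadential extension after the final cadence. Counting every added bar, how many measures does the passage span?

17 measures

Basic parallel period: 4 + 4 = 8 bars.
8 (basic form) + 2 (extra statement) + 3 (introduction) + 4 (cadential extension) = 17.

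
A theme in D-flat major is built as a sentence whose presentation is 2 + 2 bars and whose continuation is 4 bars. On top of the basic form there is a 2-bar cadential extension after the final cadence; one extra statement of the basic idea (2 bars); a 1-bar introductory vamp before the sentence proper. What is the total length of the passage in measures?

Basic sentence: 2 + 2 + 4 = 8 bars.
8 (basic form) + 2 (cadential extension) + 2 (extra statement) + 1 (introduction) = 13.

13 measures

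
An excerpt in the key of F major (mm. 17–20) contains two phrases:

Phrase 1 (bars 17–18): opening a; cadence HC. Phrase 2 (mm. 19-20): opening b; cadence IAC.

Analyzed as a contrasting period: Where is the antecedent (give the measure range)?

measures 17–18

The antecedent is the phrase ending with the weaker cadence (half cadence, phrase 1) and the consequent the one ending more conclusively (imperfect authentic cadence, phrase 2); the antecedent is measures 17–18.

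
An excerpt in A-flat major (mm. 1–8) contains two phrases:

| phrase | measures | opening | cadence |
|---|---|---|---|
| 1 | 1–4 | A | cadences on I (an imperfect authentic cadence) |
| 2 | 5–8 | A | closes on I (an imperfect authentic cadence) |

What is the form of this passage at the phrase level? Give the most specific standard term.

repeated phrase

Both phrases have the same opening (A) and the same cadence (imperfect authentic cadence): the second is a restatement, not a consequent, so this is a repeated phrase rather than a period.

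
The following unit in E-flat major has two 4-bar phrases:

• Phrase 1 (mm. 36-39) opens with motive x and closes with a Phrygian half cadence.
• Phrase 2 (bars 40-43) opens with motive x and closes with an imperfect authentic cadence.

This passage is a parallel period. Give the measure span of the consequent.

measures 40–43

The antecedent is the phrase ending with the weaker cadence (Phrygian half cadence, phrase 1) and the consequent the one ending more conclusively (imperfect authentic cadence, phrase 2); the consequent is mm. 40–43.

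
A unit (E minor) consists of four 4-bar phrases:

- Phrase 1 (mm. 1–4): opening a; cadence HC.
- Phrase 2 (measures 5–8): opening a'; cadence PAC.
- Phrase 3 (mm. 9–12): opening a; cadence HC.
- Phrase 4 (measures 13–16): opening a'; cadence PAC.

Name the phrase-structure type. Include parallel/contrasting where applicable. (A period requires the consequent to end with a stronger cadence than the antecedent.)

repeated period

The cadence pattern HC–PAC–HC–PAC is weak–strong twice, and phrases 3–4 restate phrases 1–2: a period heard twice, not a double period (which would end weakly at phrase 2).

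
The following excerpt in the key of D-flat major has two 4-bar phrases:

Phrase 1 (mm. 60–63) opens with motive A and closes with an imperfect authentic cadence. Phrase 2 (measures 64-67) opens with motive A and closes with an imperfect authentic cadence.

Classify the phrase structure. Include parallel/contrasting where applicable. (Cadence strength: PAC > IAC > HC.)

Both phrases have the same opening (A) and the same cadence (imperfect authentic cadence): the second is a restatement, not a consequent, so this is a repeated phrase rather than a period.

repeated phrase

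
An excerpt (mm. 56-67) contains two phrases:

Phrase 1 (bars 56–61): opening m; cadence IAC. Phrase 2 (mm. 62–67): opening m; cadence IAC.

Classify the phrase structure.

Both phrases have the same opening (m) and the same cadence (imperfect authentic cadence): the second is a restatement, not a consequent, so this is a repeated phrase rather than a period.

repeated phrase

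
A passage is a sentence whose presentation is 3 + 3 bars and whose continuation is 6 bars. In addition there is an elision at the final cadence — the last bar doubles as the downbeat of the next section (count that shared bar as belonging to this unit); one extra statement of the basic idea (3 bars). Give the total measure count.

Basic sentence: 3 + 3 + 6 = 12 bars.
12 (basic form) + 3 (extra statement) = 15.
The elision shares a bar with the next section but does not change this unit's count.

15 measures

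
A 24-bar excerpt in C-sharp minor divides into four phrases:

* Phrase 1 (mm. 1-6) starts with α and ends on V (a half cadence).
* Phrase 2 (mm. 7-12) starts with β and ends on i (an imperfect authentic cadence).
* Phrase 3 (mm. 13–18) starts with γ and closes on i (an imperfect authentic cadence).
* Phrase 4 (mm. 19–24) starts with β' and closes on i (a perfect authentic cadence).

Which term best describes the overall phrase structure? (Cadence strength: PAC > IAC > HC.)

contrasting double period

Four phrases in two halves: the first half (bars 1–12) ends with an imperfect authentic cadence, the second (measures 13-24) with a perfect authentic cadence — a large antecedent–consequent pair, i.e. a double period.
Phrase 3 begins with different material from phrase 1, making it contrasting.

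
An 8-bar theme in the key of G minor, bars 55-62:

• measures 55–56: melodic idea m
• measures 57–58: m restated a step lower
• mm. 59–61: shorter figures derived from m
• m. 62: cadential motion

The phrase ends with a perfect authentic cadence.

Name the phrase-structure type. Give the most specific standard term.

sentence

Basic idea (mm. 55-56) + its repetition (mm. 57-58) form the presentation; fragmentation and cadence (bars 59–62) form the continuation — the 8-bar whole is a sentence.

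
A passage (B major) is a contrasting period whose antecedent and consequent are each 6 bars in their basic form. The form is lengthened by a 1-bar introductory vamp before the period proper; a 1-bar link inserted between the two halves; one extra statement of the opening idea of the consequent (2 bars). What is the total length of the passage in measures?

16 measures

Basic contrasting period: 6 + 6 = 12 bars.
12 (basic form) + 1 (introduction) + 1 (link) + 2 (extra statement) = 16.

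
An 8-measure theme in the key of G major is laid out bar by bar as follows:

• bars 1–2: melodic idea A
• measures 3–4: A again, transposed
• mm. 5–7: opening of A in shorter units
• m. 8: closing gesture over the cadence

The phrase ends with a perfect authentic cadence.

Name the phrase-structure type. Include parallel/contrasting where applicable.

sentence

Basic idea (mm. 1-2) + its repetition (measures 3–4) form the presentation; fragmentation and cadence (mm. 5–8) form the continuation — the 8-bar whole is a sentence.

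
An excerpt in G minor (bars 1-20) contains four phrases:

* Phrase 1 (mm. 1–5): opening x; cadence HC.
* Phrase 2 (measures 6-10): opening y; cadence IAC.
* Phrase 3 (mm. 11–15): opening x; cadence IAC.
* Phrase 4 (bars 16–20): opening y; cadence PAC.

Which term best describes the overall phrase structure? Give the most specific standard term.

parallel double period

Four phrases in two halves: the first half (mm. 1–10) ends with an imperfect authentic cadence, the second (bars 11–20) with a perfect authentic cadence — a large antecedent–consequent pair, i.e. a double period.
Phrase 3 begins with the same material as phrase 1, making it parallel.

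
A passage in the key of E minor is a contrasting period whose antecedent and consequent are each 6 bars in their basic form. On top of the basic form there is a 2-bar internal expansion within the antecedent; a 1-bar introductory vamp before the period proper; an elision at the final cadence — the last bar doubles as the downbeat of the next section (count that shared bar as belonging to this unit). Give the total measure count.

15 measures

Basic contrasting period: 6 + 6 = 12 bars.
12 (basic form) + 2 (internal expansion) + 1 (introduction) = 15.
The elision shares a bar with the next section but does not change this unit's count.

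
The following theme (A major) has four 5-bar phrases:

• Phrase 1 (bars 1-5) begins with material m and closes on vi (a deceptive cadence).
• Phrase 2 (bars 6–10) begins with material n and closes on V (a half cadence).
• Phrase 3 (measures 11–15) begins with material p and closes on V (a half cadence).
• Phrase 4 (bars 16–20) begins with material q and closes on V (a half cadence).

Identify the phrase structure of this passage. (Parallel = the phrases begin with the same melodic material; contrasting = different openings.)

phrase group

Phrase 4 ends with a half cadence, no stronger than phrase 2's half cadence, so the four phrases do not form a double period; nor do phrases 3–4 duplicate 1–2, so it is not a repeated period. With no phrase reaching a conclusive cadence, the passage is a phrase group.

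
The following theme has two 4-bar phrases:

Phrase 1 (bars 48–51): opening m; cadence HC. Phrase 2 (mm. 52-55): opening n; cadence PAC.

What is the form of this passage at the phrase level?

Phrase 1 ends with a half cadence (weaker) and phrase 2 with a perfect authentic cadence (stronger): antecedent + consequent = a period.
The two phrases open with different material (m / n), so the period is contrasting.

contrasting period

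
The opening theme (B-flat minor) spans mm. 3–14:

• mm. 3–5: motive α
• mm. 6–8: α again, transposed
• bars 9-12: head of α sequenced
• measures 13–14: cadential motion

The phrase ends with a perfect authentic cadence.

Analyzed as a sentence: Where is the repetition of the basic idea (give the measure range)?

measures 6–8

The presentation of a sentence is the basic idea (measures 3-5) plus its repetition (mm. 6–8); the repetition of the basic idea is therefore mm. 6–8.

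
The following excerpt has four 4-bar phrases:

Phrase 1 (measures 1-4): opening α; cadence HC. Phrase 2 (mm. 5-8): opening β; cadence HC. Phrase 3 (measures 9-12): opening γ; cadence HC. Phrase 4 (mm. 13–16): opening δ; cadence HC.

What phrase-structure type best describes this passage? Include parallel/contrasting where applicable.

phrase group

Phrase 4 ends with a half cadence, no stronger than phrase 2's half cadence, so the four phrases do not form a double period; nor do phrases 3–4 duplicate 1–2, so it is not a repeated period. With no phrase reaching a conclusive cadence, the passage is a phrase group.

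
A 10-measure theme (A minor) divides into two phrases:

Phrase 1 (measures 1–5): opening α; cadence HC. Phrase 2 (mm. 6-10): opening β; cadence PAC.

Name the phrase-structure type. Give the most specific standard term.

Phrase 1 ends with a half cadence (weaker) and phrase 2 with a perfect authentic cadence (stronger): antecedent + consequent = a period.
The two phrases open with different material (α / β), so the period is contrasting.

contrasting period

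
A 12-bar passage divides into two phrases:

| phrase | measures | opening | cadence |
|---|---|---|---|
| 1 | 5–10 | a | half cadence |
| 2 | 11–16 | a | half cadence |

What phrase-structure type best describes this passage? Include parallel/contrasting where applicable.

Both phrases have the same opening (a) and the same cadence (half cadence): the second is a restatement, not a consequent, so this is a repeated phrase rather than a period.

repeated phrase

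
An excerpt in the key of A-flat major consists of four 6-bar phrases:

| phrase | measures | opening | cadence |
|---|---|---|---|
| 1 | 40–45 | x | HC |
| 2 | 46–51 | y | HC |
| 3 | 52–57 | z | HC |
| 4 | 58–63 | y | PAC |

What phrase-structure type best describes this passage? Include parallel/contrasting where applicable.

Four phrases in two halves: the first half (mm. 40–51) ends with a half cadence, the second (measures 52–63) with a perfect authentic cadence — a large antecedent–consequent pair, i.e. a double period.
Phrase 3 begins with different material from phrase 1, making it contrasting.

contrasting double period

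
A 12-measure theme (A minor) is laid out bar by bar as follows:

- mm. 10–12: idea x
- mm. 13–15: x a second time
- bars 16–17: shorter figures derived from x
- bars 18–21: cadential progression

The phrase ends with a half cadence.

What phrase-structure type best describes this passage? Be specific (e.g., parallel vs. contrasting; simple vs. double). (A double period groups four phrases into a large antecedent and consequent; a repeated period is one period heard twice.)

Basic idea (measures 10–12) + its repetition (bars 13–15) form the presentation; fragmentation and cadence (bars 16–21) form the continuation — the 12-bar whole is a sentence.

sentence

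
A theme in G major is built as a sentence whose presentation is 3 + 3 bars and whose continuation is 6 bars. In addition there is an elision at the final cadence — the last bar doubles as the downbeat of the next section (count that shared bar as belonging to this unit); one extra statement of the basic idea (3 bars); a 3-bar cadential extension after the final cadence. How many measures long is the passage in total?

18 measures

Basic sentence: 3 + 3 + 6 = 12 bars.
12 (basic form) + 3 (extra statement) + 3 (cadential extension) = 18.
The elision shares a bar with the next section but does not change this unit's count.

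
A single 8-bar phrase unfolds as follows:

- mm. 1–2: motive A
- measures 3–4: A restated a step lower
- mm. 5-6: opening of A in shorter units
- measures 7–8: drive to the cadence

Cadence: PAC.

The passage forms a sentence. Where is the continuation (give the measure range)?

measures 5–8

After the presentation (mm. 1–4), the continuation covers the fragmentation through the cadence: mm. 5–8.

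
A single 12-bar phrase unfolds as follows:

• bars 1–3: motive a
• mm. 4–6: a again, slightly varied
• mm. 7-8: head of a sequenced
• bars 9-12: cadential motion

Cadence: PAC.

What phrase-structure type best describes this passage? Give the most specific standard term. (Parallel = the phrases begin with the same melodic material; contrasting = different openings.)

Basic idea (bars 1-3) + its repetition (measures 4–6) form the presentation; fragmentation and cadence (mm. 7-12) form the continuation — the 12-bar whole is a sentence.

sentence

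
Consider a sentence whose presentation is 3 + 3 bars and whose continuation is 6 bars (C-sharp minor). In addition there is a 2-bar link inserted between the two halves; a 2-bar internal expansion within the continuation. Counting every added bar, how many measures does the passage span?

16 measures

Basic sentence: 3 + 3 + 6 = 12 bars.
12 (basic form) + 2 (link) + 2 (internal expansion) = 16.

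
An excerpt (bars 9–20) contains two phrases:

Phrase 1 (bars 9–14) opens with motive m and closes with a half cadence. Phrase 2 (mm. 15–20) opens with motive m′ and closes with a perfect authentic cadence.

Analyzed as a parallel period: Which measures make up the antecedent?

The antecedent is the phrase ending with the weaker cadence (half cadence, phrase 1) and the consequent the one ending more conclusively (perfect authentic cadence, phrase 2); the antecedent is bars 9–14.

measures 9–14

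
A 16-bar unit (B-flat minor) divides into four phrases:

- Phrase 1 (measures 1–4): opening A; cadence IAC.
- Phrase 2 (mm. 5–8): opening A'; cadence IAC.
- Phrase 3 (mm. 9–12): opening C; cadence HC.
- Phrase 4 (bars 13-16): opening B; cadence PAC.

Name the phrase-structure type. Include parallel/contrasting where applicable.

contrasting double period

Four phrases in two halves: the first half (mm. 1–8) ends with an imperfect authentic cadence, the second (mm. 9–16) with a perfect authentic cadence — a large antecedent–consequent pair, i.e. a double period.
Phrase 3 begins with different material from phrase 1, making it contrasting.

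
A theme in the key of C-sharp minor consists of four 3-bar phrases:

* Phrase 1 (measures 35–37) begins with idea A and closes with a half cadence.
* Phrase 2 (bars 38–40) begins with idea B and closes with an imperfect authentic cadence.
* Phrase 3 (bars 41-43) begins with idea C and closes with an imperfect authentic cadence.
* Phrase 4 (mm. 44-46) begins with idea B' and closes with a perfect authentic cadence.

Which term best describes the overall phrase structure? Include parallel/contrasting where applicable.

Four phrases in two halves: the first half (mm. 35–40) ends with an imperfect authentic cadence, the second (bars 41–46) with a perfect authentic cadence — a large antecedent–consequent pair, i.e. a double period.
Phrase 3 begins with different material from phrase 1, making it contrasting.

contrasting double period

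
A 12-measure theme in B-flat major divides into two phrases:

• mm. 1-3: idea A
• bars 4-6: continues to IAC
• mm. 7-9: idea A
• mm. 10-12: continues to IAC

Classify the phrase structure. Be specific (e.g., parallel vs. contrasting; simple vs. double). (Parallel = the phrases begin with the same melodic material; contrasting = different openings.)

Both phrases have the same opening (A) and the same cadence (imperfect authentic cadence): the second is a restatement, not a consequent, so this is a repeated phrase rather than a period.

repeated phrase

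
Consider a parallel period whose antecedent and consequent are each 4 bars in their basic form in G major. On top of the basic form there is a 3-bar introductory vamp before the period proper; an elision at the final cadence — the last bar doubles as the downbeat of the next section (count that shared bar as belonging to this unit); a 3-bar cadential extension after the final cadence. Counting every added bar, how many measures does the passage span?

14 measures

Basic parallel period: 4 + 4 = 8 bars.
8 (basic form) + 3 (introduction) + 3 (cadential extension) = 14.
The elision shares a bar with the next section but does not change this unit's count.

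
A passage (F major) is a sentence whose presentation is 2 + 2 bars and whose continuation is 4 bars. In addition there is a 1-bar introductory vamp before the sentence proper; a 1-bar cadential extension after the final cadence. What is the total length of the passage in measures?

10 measures

Basic sentence: 2 + 2 + 4 = 8 bars.
8 (basic form) + 1 (introduction) + 1 (cadential extension) = 10.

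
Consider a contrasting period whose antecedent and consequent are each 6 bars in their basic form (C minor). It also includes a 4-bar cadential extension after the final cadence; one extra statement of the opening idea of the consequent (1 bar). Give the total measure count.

17 measures

Basic contrasting period: 6 + 6 = 12 bars.
12 (basic form) + 4 (cadential extension) + 1 (extra statement) = 17.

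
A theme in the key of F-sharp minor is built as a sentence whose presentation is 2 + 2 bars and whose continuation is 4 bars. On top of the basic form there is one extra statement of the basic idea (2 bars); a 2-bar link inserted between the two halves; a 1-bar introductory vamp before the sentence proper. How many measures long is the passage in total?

13 measures

Basic sentence: 2 + 2 + 4 = 8 bars.
8 (basic form) + 2 (extra statement) + 2 (link) + 1 (introduction) = 13.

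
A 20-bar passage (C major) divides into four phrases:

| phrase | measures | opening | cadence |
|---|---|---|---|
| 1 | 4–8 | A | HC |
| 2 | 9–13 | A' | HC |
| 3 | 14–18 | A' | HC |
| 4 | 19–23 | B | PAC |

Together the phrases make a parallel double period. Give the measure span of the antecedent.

In a double period the first pair of phrases (ending half cadence) is the large antecedent and the second pair (ending perfect authentic cadence) is the large consequent; the antecedent is measures 4–13.

measures 4–13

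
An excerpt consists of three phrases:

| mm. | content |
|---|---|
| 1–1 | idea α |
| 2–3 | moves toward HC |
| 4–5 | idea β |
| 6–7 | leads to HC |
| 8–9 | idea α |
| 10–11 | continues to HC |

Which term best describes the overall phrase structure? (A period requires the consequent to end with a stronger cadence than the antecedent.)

phrase group

The final phrase closes with a half cadence, which is not stronger than the preceding half cadence; the 3 phrases lack an overall antecedent–consequent design and so form a phrase group.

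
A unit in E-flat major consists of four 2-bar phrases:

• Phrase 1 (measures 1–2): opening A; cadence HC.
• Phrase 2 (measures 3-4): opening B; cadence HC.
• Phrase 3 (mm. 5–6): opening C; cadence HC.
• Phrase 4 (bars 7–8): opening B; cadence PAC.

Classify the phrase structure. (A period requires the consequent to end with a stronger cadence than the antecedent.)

Four phrases in two halves: the first half (bars 1-4) ends with a half cadence, the second (measures 5-8) with a perfect authentic cadence — a large antecedent–consequent pair, i.e. a double period.
Phrase 3 begins with different material from phrase 1, making it contrasting.

contrasting double period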